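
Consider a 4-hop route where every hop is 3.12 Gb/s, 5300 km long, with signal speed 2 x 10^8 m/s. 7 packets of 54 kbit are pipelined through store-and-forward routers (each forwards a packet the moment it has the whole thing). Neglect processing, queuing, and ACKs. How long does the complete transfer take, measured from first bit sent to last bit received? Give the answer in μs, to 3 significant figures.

Per-hop transmission t_tx = L/R = 54000/3120000000 = 17.3077 μs.
Per-hop propagation t_prop = 5300000/200000000 = 26500 μs.
Pipeline fill: first packet needs 4·t_tx to clear all hops; remaining 6 packets each add one t_tx.
Total = (4+7-1)·t_tx + 4·t_prop = 10·17.3077 + 4·26500 = 106000 μs.

106000 μs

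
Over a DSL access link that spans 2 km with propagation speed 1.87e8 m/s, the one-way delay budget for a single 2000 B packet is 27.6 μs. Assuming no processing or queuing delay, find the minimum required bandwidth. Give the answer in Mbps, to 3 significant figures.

L = 16000 bits.
Propagation delay = 2000 / 187000000 = 10.6952 μs.
Transmission budget = 27.6 − 10.6952 = 16.9048 μs.
R ≥ L / t_tx = 16000 bits / 1.69048e-05 s = 946 Mbps.

946 Mbps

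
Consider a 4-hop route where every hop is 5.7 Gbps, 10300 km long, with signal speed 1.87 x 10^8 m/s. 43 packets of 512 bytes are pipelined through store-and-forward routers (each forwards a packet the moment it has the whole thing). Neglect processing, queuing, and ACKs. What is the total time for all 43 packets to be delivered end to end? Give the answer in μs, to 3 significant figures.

220000 μs

Per-hop transmission t_tx = L/R = 4096/5700000000 = 0.718596 μs.
Per-hop propagation t_prop = 10300000/187000000 = 55080.2 μs.
Pipeline fill: first packet needs 4·t_tx to clear all hops; remaining 42 packets each add one t_tx.
Total = (4+43-1)·t_tx + 4·t_prop = 46·0.718596 + 4·55080.2 = 220000 μs.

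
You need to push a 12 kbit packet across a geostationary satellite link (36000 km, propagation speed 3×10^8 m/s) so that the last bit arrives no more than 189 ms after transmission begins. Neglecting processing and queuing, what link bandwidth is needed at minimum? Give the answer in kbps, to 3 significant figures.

174 kbps

Propagation delay = 36000000 / 300000000 = 120 ms.
Transmission budget = 189 − 120 = 69 ms.
R ≥ L / t_tx = 12000 bits / 0.069 s = 174 kbps.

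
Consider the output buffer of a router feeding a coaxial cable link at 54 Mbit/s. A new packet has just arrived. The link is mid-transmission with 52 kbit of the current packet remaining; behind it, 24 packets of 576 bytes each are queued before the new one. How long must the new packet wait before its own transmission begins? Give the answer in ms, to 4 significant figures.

Each queued packet: L/R = 4608/54000000 = 0.0853333 ms.
24 queued → 2.048 ms.
Plus remaining 52000 bits of current packet: 0.962963 ms.
Queuing delay = 3.011 ms.

3.011 ms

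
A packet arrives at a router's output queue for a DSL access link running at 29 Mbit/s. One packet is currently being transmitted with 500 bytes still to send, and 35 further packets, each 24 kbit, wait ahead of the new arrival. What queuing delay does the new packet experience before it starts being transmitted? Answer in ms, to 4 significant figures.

Each queued packet: L/R = 24000/29000000 = 0.827586 ms.
35 queued → 28.9655 ms.
Plus remaining 4000 bits of current packet: 0.137931 ms.
Queuing delay = 29.10 ms.

29.10 ms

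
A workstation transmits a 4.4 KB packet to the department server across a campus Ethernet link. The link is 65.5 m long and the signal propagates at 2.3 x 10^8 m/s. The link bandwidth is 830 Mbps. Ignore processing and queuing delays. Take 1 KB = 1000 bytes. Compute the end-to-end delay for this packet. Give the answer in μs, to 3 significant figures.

L = 35200 bits.
Transmission delay = L/R = 35200 / 830000000 = 42.4096 μs.
Propagation delay = d/s = 65.5 m / 2.3e+08 m/s = 0.284783 μs.
Total = 42.7 μs.

42.7 μs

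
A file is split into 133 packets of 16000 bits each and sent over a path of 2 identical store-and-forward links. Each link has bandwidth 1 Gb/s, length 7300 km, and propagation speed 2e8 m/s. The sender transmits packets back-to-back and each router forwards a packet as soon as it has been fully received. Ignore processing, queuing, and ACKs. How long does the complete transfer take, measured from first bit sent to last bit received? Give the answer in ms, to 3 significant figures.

75.1 ms

Per-hop transmission t_tx = L/R = 16000/1000000000 = 0.016 ms.
Per-hop propagation t_prop = 7300000/200000000 = 36.5 ms.
Pipeline fill: first packet needs 2·t_tx to clear all hops; remaining 132 packets each add one t_tx.
Total = (2+133-1)·t_tx + 2·t_prop = 134·0.016 + 2·36.5 = 75.1 ms.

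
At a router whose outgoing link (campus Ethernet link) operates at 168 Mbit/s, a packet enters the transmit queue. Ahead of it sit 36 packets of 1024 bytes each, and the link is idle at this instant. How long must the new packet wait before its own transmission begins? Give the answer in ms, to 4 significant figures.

1.755 ms

Each queued packet: L/R = 8192/168000000 = 0.0487619 ms.
36 queued → 1.75543 ms.
Queuing delay = 1.755 ms.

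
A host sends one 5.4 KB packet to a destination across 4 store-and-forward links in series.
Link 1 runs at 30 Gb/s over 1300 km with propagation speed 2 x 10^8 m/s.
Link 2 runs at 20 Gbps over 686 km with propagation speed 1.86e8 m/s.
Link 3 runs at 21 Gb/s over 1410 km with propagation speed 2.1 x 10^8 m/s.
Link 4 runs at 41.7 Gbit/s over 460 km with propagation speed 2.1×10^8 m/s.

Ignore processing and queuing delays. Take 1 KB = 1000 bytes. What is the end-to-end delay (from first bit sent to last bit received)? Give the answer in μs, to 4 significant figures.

19100 μs

L = 43200 bits.
Transmission delays (L/R per hop): 1.44, 2.16, 2.05714, 1.03597 μs; sum = 6.69311 μs.
Propagation delays (d/s per hop): 6500, 3688.17, 6714.29, 2190.48 μs; sum = 19092.9 μs.
End-to-end = 19100 μs.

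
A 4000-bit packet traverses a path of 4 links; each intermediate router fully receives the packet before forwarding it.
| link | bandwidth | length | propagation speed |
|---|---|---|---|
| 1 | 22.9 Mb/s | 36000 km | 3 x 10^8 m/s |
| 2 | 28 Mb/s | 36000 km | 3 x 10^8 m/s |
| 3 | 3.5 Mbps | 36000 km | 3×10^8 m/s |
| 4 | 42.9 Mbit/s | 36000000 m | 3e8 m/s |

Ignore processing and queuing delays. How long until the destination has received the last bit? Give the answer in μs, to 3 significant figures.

482000 μs

Transmission delays (L/R per hop): 174.672, 142.857, 1142.86, 93.2401 μs; sum = 1553.63 μs.
Propagation delays (d/s per hop): 120000, 120000, 120000, 120000 μs; sum = 480000 μs.
End-to-end = 482000 μs.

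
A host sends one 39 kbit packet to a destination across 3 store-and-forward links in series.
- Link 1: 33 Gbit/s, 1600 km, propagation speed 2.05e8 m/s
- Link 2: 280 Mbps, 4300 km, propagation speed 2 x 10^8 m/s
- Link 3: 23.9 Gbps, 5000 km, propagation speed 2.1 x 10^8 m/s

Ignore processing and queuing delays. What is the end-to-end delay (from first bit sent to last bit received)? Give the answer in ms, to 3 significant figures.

L = 39000 bits.
Transmission delays (L/R per hop): 0.00118182, 0.139286, 0.0016318 ms; sum = 0.142099 ms.
Propagation delays (d/s per hop): 7.80488, 21.5, 23.8095 ms; sum = 53.1144 ms.
End-to-end = 53.3 ms.

53.3 ms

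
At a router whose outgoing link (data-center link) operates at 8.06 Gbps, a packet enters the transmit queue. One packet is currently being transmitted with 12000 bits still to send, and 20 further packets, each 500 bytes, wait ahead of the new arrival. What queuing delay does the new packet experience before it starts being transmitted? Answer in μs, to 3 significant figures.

Each queued packet: L/R = 4000/8.06e+09 = 0.496278 μs.
20 queued → 9.92556 μs.
Plus remaining 12000 bits of current packet: 1.48883 μs.
Queuing delay = 11.4 μs.

11.4 μs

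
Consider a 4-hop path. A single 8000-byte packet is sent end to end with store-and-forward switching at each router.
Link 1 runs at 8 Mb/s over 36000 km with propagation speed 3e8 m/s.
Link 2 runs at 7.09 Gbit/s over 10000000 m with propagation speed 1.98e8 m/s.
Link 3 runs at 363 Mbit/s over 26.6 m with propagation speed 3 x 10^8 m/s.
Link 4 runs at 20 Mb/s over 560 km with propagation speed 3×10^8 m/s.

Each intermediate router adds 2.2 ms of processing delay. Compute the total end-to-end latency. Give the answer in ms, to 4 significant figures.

L = 8000 × 8 = 64000 bits.
Transmission delays (L/R per hop): 8, 0.0090268, 0.176309, 3.2 ms; sum = 11.3853 ms.
Propagation delays (d/s per hop): 120, 50.5051, 8.86667e-05, 1.86667 ms; sum = 172.372 ms.
Processing at 3 router(s): 3 × 2.2 ms = 6.6 ms.
End-to-end = 190.4 ms.

190.4 ms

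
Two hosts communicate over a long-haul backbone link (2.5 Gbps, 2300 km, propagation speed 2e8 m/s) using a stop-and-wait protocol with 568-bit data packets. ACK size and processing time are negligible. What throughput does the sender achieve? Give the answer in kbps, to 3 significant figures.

24.7 kbps

t_tx = L/R = 568/2500000000 = 2.272e-07 s.
t_prop = 2300000/200000000 = 0.0115 s; RTT = 0.023 s.
Cycle = t_tx + RTT = 0.0230002 s.
Throughput = L / cycle = 568 / 0.0230002 = 24.7 kbps.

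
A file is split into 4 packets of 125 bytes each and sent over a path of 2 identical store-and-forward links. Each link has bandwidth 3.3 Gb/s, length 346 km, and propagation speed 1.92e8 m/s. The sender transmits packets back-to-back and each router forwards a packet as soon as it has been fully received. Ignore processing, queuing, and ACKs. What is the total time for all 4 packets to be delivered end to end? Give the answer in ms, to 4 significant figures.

3.606 ms

Per-hop transmission t_tx = L/R = 1000/3300000000 = 0.00030303 ms.
Per-hop propagation t_prop = 346000/192000000 = 1.80208 ms.
Pipeline fill: first packet needs 2·t_tx to clear all hops; remaining 3 packets each add one t_tx.
Total = (2+4-1)·t_tx + 2·t_prop = 5·0.00030303 + 2·1.80208 = 3.606 ms.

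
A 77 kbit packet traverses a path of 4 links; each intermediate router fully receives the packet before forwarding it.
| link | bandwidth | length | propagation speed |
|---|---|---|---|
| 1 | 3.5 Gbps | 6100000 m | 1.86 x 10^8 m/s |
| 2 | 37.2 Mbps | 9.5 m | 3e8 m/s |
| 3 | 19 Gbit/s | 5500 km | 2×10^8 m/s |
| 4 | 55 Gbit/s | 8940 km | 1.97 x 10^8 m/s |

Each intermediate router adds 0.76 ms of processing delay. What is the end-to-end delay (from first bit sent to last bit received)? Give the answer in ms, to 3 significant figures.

L = 77000 bits.
Transmission delays (L/R per hop): 0.022, 2.06989, 0.00405263, 0.0014 ms; sum = 2.09735 ms.
Propagation delays (d/s per hop): 32.7957, 3.16667e-05, 27.5, 45.3807 ms; sum = 105.676 ms.
Processing at 3 router(s): 3 × 0.76 ms = 2.28 ms.
End-to-end = 110 ms.

110 ms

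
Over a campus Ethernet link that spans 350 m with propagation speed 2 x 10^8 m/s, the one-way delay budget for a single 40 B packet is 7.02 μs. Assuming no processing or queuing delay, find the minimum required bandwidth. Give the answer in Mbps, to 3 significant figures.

L = 320 bits.
Propagation delay = 350 / 200000000 = 1.75 μs.
Transmission budget = 7.02 − 1.75 = 5.27 μs.
R ≥ L / t_tx = 320 bits / 5.27e-06 s = 60.7 Mbps.

60.7 Mbps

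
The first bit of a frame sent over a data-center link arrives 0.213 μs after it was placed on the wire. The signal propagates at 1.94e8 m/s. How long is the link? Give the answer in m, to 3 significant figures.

d = s × t_prop = 194000000 × 2.13e-07 = 41.3 m.

41.3 m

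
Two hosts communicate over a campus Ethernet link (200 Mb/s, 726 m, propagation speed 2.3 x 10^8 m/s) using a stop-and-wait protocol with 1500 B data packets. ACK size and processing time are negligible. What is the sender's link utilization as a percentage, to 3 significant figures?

t_tx = L/R = 12000/200000000 = 6e-05 s.
t_prop = 726/2.3e+08 = 3.15652e-06 s; RTT = 6.31304e-06 s.
Cycle = t_tx + RTT = 6.6313e-05 s.
Utilization = t_tx / cycle = 6e-05/6.6313e-05 = 90.5 %.

90.5 %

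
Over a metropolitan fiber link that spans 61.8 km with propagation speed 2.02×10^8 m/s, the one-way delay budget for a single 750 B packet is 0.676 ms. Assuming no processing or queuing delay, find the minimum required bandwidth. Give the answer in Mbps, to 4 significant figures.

16.21 Mbps

L = 6000 bits.
Propagation delay = 61800 / 202000000 = 0.305941 ms.
Transmission budget = 0.676 − 0.305941 = 0.370059 ms.
R ≥ L / t_tx = 6000 bits / 0.000370059 s = 16.21 Mbps.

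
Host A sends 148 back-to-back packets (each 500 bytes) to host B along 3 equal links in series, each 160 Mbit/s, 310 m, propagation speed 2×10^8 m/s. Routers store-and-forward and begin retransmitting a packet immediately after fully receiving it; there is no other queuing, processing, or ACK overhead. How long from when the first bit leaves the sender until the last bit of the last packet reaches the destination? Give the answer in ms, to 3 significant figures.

Per-hop transmission t_tx = L/R = 4000/160000000 = 0.025 ms.
Per-hop propagation t_prop = 310/200000000 = 0.00155 ms.
Pipeline fill: first packet needs 3·t_tx to clear all hops; remaining 147 packets each add one t_tx.
Total = (3+148-1)·t_tx + 3·t_prop = 150·0.025 + 3·0.00155 = 3.75 ms.

3.75 ms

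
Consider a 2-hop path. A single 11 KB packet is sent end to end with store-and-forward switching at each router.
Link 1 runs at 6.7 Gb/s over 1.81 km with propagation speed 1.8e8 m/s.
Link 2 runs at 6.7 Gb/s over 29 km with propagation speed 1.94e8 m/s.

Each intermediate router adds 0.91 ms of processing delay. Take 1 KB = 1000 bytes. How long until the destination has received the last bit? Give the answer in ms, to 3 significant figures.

1.10 ms

L = 88000 bits.
Transmission delay per hop = L/R = 88000/6700000000 = 0.0131343 ms; 2 hops → 0.0262687 ms.
Propagation delays (d/s per hop): 0.0100556, 0.149485 ms; sum = 0.15954 ms.
Processing at 1 router(s): 1 × 0.91 ms = 0.91 ms.
End-to-end = 1.10 ms.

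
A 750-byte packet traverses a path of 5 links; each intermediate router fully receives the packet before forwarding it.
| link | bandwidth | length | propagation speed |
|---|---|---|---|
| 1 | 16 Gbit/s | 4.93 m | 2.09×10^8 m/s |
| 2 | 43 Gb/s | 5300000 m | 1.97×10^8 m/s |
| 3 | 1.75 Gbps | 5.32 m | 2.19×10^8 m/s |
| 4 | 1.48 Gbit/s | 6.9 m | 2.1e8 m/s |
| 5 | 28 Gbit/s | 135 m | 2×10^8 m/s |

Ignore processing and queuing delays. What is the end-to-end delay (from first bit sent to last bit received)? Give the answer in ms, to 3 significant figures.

26.9 ms

L = 750 × 8 = 6000 bits.
Transmission delays (L/R per hop): 0.000375, 0.000139535, 0.00342857, 0.00405405, 0.000214286 ms; sum = 0.00821145 ms.
Propagation delays (d/s per hop): 2.35885e-05, 26.9036, 2.42922e-05, 3.28571e-05, 0.000675 ms; sum = 26.9043 ms.
End-to-end = 26.9 ms.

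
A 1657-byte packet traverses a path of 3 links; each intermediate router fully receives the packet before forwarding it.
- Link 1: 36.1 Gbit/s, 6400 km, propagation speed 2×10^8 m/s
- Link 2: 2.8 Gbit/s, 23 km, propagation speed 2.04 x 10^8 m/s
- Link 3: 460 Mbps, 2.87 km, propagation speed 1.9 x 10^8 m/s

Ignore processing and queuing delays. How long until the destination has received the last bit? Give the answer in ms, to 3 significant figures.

32.2 ms

L = 1657 × 8 = 13256 bits.
Transmission delays (L/R per hop): 0.000367202, 0.00473429, 0.0288174 ms; sum = 0.0339189 ms.
Propagation delays (d/s per hop): 32, 0.112745, 0.0151053 ms; sum = 32.1279 ms.
End-to-end = 32.2 ms.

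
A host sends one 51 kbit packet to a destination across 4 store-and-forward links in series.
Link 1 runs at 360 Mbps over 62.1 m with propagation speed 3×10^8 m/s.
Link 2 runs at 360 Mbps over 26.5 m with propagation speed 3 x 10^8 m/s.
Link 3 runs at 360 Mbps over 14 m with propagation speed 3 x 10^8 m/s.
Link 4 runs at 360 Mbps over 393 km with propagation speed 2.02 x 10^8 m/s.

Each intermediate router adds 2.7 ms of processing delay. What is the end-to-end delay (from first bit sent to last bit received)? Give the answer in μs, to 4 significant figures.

L = 51000 bits.
Transmission delay per hop = L/R = 51000/360000000 = 141.667 μs; 4 hops → 566.667 μs.
Propagation delays (d/s per hop): 0.207, 0.0883333, 0.0466667, 1945.54 μs; sum = 1945.89 μs.
Processing at 3 router(s): 3 × 2.7 ms = 8100 μs.
End-to-end = 10610 μs.

10610 μs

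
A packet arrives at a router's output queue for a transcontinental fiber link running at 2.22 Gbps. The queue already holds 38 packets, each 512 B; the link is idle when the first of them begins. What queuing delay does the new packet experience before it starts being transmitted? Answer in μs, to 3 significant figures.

Each queued packet: L/R = 4096/2220000000 = 1.84505 μs.
38 queued → 70.1117 μs.
Queuing delay = 70.1 μs.

70.1 μs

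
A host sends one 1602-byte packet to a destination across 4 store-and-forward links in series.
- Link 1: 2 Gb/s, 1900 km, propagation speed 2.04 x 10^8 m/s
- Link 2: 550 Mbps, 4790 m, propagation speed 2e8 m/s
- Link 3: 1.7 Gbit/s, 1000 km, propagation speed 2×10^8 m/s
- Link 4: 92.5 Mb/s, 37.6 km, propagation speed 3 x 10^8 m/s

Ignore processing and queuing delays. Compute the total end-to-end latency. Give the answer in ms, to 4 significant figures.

L = 1602 × 8 = 12816 bits.
Transmission delays (L/R per hop): 0.006408, 0.0233018, 0.00753882, 0.138551 ms; sum = 0.1758 ms.
Propagation delays (d/s per hop): 9.31373, 0.02395, 5, 0.125333 ms; sum = 14.463 ms.
End-to-end = 14.64 ms.

14.64 ms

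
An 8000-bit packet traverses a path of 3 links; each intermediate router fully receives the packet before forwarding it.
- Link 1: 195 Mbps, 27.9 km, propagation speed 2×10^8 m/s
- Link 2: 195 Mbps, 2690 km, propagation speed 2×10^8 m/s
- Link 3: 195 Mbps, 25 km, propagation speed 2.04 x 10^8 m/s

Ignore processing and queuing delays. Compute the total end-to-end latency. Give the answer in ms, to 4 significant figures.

13.84 ms

Transmission delay per hop = L/R = 8000/195000000 = 0.0410256 ms; 3 hops → 0.123077 ms.
Propagation delays (d/s per hop): 0.1395, 13.45, 0.122549 ms; sum = 13.712 ms.
End-to-end = 13.84 ms.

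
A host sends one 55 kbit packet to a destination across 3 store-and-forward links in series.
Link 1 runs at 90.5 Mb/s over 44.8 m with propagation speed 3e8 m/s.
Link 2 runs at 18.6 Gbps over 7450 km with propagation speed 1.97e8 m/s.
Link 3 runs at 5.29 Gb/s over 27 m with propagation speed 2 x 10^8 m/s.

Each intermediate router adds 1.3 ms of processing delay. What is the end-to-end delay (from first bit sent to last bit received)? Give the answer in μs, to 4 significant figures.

41040 μs

L = 55000 bits.
Transmission delays (L/R per hop): 607.735, 2.95699, 10.397 μs; sum = 621.089 μs.
Propagation delays (d/s per hop): 0.149333, 37817.3, 0.135 μs; sum = 37817.5 μs.
Processing at 2 router(s): 2 × 1.3 ms = 2600 μs.
End-to-end = 41040 μs.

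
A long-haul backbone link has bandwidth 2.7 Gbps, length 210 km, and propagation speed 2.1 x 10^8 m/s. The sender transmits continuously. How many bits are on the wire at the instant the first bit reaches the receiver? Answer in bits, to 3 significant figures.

2700000 bits

Propagation delay = 210000 / 210000000 = 0.001 s.
BDP = R × t_prop = 2700000000 × 0.001 = 2700000 bits.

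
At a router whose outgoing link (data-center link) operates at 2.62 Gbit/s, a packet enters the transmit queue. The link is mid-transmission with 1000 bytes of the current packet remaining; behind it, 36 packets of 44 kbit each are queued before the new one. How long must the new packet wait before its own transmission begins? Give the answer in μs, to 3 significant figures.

608 μs

Each queued packet: L/R = 44000/2620000000 = 16.7939 μs.
36 queued → 604.58 μs.
Plus remaining 8000 bits of current packet: 3.05344 μs.
Queuing delay = 608 μs.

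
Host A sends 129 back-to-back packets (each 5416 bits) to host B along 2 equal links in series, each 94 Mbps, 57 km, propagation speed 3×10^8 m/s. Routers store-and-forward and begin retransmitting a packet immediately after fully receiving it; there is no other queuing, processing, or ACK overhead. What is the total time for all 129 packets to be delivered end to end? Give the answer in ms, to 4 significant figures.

Per-hop transmission t_tx = L/R = 5416/94000000 = 0.057617 ms.
Per-hop propagation t_prop = 57000/300000000 = 0.19 ms.
Pipeline fill: first packet needs 2·t_tx to clear all hops; remaining 128 packets each add one t_tx.
Total = (2+129-1)·t_tx + 2·t_prop = 130·0.057617 + 2·0.19 = 7.870 ms.

7.870 ms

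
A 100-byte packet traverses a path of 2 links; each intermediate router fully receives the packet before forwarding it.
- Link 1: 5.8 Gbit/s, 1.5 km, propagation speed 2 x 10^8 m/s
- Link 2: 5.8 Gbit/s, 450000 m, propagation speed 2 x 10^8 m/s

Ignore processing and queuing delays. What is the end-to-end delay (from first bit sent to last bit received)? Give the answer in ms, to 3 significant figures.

2.26 ms

L = 100 × 8 = 800 bits.
Transmission delay per hop = L/R = 800/5800000000 = 0.000137931 ms; 2 hops → 0.000275862 ms.
Propagation delays (d/s per hop): 0.0075, 2.25 ms; sum = 2.2575 ms.
End-to-end = 2.26 ms.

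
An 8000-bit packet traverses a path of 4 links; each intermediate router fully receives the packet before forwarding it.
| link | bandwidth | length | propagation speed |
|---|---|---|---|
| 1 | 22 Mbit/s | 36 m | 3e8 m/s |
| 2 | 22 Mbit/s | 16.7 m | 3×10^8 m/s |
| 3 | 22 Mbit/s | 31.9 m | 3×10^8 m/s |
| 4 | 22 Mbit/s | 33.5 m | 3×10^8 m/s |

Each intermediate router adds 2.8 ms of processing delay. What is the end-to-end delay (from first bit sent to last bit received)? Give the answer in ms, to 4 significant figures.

9.855 ms

Transmission delay per hop = L/R = 8000/22000000 = 0.363636 ms; 4 hops → 1.45455 ms.
Propagation delays (d/s per hop): 0.00012, 5.56667e-05, 0.000106333, 0.000111667 ms; sum = 0.000393667 ms.
Processing at 3 router(s): 3 × 2.8 ms = 8.4 ms.
End-to-end = 9.855 ms.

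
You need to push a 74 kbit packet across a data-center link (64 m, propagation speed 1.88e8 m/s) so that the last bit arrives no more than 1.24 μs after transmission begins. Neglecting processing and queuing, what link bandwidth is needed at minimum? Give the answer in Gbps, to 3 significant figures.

Propagation delay = 64 / 188000000 = 0.340426 μs.
Transmission budget = 1.24 − 0.340426 = 0.899574 μs.
R ≥ L / t_tx = 74000 bits / 8.99574e-07 s = 82.3 Gbps.

82.3 Gbps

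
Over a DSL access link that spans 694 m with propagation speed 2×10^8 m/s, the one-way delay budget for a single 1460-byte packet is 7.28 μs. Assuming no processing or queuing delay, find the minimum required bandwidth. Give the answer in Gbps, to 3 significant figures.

3.07 Gbps

L = 11680 bits.
Propagation delay = 694 / 200000000 = 3.47 μs.
Transmission budget = 7.28 − 3.47 = 3.81 μs.
R ≥ L / t_tx = 11680 bits / 3.81e-06 s = 3.07 Gbps.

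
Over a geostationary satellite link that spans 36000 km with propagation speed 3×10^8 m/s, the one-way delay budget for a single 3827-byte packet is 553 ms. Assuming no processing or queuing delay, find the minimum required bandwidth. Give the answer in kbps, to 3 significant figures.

L = 30616 bits.
Propagation delay = 36000000 / 300000000 = 120 ms.
Transmission budget = 553 − 120 = 433 ms.
R ≥ L / t_tx = 30616 bits / 0.433 s = 70.7 kbps.

70.7 kbps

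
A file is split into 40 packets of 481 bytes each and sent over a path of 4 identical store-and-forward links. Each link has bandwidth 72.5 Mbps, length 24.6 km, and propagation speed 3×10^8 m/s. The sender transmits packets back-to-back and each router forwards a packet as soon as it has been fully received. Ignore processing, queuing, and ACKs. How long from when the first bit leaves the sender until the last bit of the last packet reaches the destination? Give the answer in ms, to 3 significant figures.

2.61 ms

Per-hop transmission t_tx = L/R = 3848/72500000 = 0.0530759 ms.
Per-hop propagation t_prop = 24600/300000000 = 0.082 ms.
Pipeline fill: first packet needs 4·t_tx to clear all hops; remaining 39 packets each add one t_tx.
Total = (4+40-1)·t_tx + 4·t_prop = 43·0.0530759 + 4·0.082 = 2.61 ms.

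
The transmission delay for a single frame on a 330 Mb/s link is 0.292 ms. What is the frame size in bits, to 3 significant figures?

L = R × t_tx = 330000000 b/s × 0.000292 s = 96360 bits.

96400 bits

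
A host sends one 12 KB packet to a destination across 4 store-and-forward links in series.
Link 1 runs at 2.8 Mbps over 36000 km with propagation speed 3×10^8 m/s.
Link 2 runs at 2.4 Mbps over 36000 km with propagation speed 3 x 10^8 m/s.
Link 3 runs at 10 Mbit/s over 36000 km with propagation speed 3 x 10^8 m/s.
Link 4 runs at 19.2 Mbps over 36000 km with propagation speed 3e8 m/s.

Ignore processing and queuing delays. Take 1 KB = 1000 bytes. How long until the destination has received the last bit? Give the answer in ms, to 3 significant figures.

L = 96000 bits.
Transmission delays (L/R per hop): 34.2857, 40, 9.6, 5 ms; sum = 88.8857 ms.
Propagation delays (d/s per hop): 120, 120, 120, 120 ms; sum = 480 ms.
End-to-end = 569 ms.

569 ms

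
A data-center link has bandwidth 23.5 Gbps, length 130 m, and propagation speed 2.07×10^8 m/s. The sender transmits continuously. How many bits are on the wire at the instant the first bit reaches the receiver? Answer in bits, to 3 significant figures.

14800 bits

Propagation delay = 130 / 2.07e+08 = 6.28019e-07 s.
BDP = R × t_prop = 23500000000 × 6.28019e-07 = 14758.5 bits.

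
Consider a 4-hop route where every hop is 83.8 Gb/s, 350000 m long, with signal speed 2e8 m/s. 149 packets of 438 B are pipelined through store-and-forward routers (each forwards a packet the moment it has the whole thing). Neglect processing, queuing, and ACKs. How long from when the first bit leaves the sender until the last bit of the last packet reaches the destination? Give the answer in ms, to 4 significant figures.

7.006 ms

Per-hop transmission t_tx = L/R = 3504/83800000000 = 4.18138e-05 ms.
Per-hop propagation t_prop = 350000/200000000 = 1.75 ms.
Pipeline fill: first packet needs 4·t_tx to clear all hops; remaining 148 packets each add one t_tx.
Total = (4+149-1)·t_tx + 4·t_prop = 152·4.18138e-05 + 4·1.75 = 7.006 ms.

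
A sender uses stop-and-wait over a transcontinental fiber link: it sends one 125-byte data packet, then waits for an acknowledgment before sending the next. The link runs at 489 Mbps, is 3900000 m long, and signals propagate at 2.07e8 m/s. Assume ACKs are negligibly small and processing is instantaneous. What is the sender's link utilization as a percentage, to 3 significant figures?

0.00543 %

t_tx = L/R = 1000/489000000 = 2.04499e-06 s.
t_prop = 3900000/2.07e+08 = 0.0188406 s; RTT = 0.0376812 s.
Cycle = t_tx + RTT = 0.0376832 s.
Utilization = t_tx / cycle = 2.04499e-06/0.0376832 = 0.00543 %.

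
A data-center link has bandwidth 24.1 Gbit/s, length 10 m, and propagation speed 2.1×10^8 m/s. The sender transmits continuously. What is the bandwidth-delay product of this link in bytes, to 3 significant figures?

143 bytes

Propagation delay = 10 / 210000000 = 4.7619e-08 s.
BDP = R × t_prop = 24100000000 × 4.7619e-08 = 1147.62 bits.
In bytes: 1147.62/8 = 143 bytes.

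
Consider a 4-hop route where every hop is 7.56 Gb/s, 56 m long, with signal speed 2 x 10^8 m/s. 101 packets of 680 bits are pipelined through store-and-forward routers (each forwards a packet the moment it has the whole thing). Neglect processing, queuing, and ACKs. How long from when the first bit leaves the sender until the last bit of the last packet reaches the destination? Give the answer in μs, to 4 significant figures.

10.47 μs

Per-hop transmission t_tx = L/R = 680/7560000000 = 0.0899471 μs.
Per-hop propagation t_prop = 56/200000000 = 0.28 μs.
Pipeline fill: first packet needs 4·t_tx to clear all hops; remaining 100 packets each add one t_tx.
Total = (4+101-1)·t_tx + 4·t_prop = 104·0.0899471 + 4·0.28 = 10.47 μs.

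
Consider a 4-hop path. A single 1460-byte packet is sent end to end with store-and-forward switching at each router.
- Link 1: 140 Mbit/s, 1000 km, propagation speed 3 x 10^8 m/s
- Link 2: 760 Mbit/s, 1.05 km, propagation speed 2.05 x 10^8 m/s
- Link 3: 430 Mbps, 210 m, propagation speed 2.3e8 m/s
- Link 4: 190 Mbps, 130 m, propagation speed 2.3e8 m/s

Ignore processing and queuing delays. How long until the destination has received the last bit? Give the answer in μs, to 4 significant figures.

L = 1460 × 8 = 11680 bits.
Transmission delays (L/R per hop): 83.4286, 15.3684, 27.1628, 61.4737 μs; sum = 187.433 μs.
Propagation delays (d/s per hop): 3333.33, 5.12195, 0.913043, 0.565217 μs; sum = 3339.93 μs.
End-to-end = 3527 μs.

3527 μs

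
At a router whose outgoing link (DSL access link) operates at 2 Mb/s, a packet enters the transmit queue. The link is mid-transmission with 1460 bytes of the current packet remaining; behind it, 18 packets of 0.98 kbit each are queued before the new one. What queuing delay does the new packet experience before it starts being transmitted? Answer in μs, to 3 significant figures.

14700 μs

Each queued packet: L/R = 980/2000000 = 490 μs.
18 queued → 8820 μs.
Plus remaining 11680 bits of current packet: 5840 μs.
Queuing delay = 14700 μs.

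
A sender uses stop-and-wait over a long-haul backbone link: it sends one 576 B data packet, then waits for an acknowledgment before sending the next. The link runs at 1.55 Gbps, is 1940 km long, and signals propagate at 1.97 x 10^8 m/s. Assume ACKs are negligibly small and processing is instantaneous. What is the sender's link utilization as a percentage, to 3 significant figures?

t_tx = L/R = 4608/1550000000 = 2.9729e-06 s.
t_prop = 1940000/197000000 = 0.00984772 s; RTT = 0.0196954 s.
Cycle = t_tx + RTT = 0.0196984 s.
Utilization = t_tx / cycle = 2.9729e-06/0.0196984 = 0.0151 %.

0.0151 %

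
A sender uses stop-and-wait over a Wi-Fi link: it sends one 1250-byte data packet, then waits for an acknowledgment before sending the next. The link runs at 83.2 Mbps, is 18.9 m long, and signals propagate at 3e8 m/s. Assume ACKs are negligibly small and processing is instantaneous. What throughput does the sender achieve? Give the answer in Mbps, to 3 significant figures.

t_tx = L/R = 10000/83200000 = 0.000120192 s.
t_prop = 18.9/300000000 = 6.3e-08 s; RTT = 1.26e-07 s.
Cycle = t_tx + RTT = 0.000120318 s.
Throughput = L / cycle = 10000 / 0.000120318 = 83.1 Mbps.

83.1 Mbps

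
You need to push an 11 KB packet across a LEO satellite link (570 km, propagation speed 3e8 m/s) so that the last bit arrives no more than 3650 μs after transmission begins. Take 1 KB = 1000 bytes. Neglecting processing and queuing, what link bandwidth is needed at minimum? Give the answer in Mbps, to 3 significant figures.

50.3 Mbps

L = 88000 bits.
Propagation delay = 570000 / 300000000 = 1900 μs.
Transmission budget = 3650 − 1900 = 1750 μs.
R ≥ L / t_tx = 88000 bits / 0.00175 s = 50.3 Mbps.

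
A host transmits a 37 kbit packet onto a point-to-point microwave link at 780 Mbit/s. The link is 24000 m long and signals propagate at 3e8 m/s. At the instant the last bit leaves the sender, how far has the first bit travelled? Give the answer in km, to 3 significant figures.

14.2 km

t_tx = L/R = 37000/780000000 = 4.74359e-05 s.
Distance = s × t_tx = 300000000 × 4.74359e-05 = 14.2 km.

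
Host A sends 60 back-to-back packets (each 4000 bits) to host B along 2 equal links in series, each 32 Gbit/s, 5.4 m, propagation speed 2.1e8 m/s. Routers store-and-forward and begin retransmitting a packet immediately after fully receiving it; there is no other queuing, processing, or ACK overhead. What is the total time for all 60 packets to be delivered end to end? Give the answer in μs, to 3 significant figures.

7.68 μs

Per-hop transmission t_tx = L/R = 4000/32000000000 = 0.125 μs.
Per-hop propagation t_prop = 5.4/210000000 = 0.0257143 μs.
Pipeline fill: first packet needs 2·t_tx to clear all hops; remaining 59 packets each add one t_tx.
Total = (2+60-1)·t_tx + 2·t_prop = 61·0.125 + 2·0.0257143 = 7.68 μs.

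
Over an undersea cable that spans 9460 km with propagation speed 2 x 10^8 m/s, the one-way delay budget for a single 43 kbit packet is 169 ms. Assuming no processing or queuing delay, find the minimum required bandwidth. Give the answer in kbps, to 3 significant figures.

353 kbps

Propagation delay = 9460000 / 200000000 = 47.3 ms.
Transmission budget = 169 − 47.3 = 121.7 ms.
R ≥ L / t_tx = 43000 bits / 0.1217 s = 353 kbps.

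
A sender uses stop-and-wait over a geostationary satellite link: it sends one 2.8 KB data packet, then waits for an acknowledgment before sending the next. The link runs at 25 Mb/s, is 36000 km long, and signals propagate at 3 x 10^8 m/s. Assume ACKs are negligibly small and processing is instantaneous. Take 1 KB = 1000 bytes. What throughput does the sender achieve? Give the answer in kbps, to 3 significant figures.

93.0 kbps

t_tx = L/R = 22400/25000000 = 0.000896 s.
t_prop = 36000000/300000000 = 0.12 s; RTT = 0.24 s.
Cycle = t_tx + RTT = 0.240896 s.
Throughput = L / cycle = 22400 / 0.240896 = 93.0 kbps.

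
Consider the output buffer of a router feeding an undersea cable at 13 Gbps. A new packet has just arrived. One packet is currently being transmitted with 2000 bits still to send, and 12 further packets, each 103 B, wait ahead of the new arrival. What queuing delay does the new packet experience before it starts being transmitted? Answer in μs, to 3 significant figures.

0.914 μs

Each queued packet: L/R = 824/13000000000 = 0.0633846 μs.
12 queued → 0.760615 μs.
Plus remaining 2000 bits of current packet: 0.153846 μs.
Queuing delay = 0.914 μs.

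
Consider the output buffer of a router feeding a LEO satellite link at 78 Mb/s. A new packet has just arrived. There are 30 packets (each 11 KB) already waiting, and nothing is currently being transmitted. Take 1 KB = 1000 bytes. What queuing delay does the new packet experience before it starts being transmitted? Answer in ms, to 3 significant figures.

Each queued packet: L/R = 88000/78000000 = 1.12821 ms.
30 queued → 33.8462 ms.
Queuing delay = 33.8 ms.

33.8 ms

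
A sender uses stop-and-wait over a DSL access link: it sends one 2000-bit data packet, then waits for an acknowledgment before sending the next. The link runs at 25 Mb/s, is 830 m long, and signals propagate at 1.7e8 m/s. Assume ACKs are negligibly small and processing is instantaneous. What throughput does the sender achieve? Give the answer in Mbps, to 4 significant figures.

t_tx = L/R = 2000/25000000 = 8e-05 s.
t_prop = 830/170000000 = 4.88235e-06 s; RTT = 9.76471e-06 s.
Cycle = t_tx + RTT = 8.97647e-05 s.
Throughput = L / cycle = 2000 / 8.97647e-05 = 22.28 Mbps.

22.28 Mbps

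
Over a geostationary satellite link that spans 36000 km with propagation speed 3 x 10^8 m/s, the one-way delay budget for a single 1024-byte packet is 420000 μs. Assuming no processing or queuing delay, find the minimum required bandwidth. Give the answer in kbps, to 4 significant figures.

27.31 kbps

L = 8192 bits.
Propagation delay = 36000000 / 300000000 = 120000 μs.
Transmission budget = 420000 − 120000 = 300000 μs.
R ≥ L / t_tx = 8192 bits / 0.3 s = 27.31 kbps.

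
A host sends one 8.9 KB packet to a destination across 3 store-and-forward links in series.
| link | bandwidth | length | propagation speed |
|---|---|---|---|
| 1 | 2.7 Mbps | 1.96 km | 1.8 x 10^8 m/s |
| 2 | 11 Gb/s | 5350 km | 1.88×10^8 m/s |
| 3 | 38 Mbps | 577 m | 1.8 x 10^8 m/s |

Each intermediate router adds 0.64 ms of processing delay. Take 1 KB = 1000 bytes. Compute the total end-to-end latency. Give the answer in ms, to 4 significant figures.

58.00 ms

L = 71200 bits.
Transmission delays (L/R per hop): 26.3704, 0.00647273, 1.87368 ms; sum = 28.2505 ms.
Propagation delays (d/s per hop): 0.0108889, 28.4574, 0.00320556 ms; sum = 28.4715 ms.
Processing at 2 router(s): 2 × 0.64 ms = 1.28 ms.
End-to-end = 58.00 ms.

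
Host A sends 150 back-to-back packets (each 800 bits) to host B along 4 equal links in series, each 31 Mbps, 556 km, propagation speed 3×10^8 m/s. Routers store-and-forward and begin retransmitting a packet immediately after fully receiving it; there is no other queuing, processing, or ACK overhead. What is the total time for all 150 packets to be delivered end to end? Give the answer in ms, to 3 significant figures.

11.4 ms

Per-hop transmission t_tx = L/R = 800/31000000 = 0.0258065 ms.
Per-hop propagation t_prop = 556000/300000000 = 1.85333 ms.
Pipeline fill: first packet needs 4·t_tx to clear all hops; remaining 149 packets each add one t_tx.
Total = (4+150-1)·t_tx + 4·t_prop = 153·0.0258065 + 4·1.85333 = 11.4 ms.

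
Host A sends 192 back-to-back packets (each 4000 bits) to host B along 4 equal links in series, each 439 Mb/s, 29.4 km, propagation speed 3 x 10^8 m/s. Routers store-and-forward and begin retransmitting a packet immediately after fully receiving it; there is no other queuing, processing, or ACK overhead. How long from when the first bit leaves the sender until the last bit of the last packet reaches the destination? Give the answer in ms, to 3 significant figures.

Per-hop transmission t_tx = L/R = 4000/439000000 = 0.00911162 ms.
Per-hop propagation t_prop = 29400/300000000 = 0.098 ms.
Pipeline fill: first packet needs 4·t_tx to clear all hops; remaining 191 packets each add one t_tx.
Total = (4+192-1)·t_tx + 4·t_prop = 195·0.00911162 + 4·0.098 = 2.17 ms.

2.17 ms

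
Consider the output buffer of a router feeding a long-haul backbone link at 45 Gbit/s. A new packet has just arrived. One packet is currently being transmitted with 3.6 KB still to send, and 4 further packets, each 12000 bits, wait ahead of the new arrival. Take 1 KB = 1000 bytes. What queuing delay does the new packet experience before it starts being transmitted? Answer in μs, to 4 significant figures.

Each queued packet: L/R = 12000/45000000000 = 0.266667 μs.
4 queued → 1.06667 μs.
Plus remaining 28800 bits of current packet: 0.64 μs.
Queuing delay = 1.707 μs.

1.707 μs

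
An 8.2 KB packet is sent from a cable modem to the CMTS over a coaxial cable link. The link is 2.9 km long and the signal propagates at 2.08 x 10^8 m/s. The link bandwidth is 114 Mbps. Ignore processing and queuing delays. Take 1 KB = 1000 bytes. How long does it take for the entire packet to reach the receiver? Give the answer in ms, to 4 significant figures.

0.5894 ms

L = 65600 bits.
Transmission delay = L/R = 65600 / 114000000 = 0.575439 ms.
Propagation delay = d/s = 2900 m / 208000000 m/s = 0.0139423 ms.
Total = 0.5894 ms.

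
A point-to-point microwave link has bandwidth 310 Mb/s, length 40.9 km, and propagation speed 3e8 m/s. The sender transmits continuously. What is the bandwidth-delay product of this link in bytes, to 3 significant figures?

Propagation delay = 40900 / 300000000 = 0.000136333 s.
BDP = R × t_prop = 310000000 × 0.000136333 = 42263.3 bits.
In bytes: 42263.3/8 = 5280 bytes.

5280 bytes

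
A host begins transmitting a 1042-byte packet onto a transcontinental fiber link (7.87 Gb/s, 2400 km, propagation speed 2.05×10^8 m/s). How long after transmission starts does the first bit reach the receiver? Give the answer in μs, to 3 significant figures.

First bit experiences only propagation delay: d/s = 2400000/2.05e+08 = 11700 μs.

11700 μs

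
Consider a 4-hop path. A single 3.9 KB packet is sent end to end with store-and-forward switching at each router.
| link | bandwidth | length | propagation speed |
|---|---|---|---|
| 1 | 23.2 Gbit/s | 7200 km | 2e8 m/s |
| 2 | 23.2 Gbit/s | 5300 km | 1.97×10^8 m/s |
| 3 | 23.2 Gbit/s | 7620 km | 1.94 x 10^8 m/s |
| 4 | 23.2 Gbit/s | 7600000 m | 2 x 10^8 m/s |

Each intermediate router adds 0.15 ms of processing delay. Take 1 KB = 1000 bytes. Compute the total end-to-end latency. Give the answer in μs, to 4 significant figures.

140600 μs

L = 31200 bits.
Transmission delay per hop = L/R = 31200/23200000000 = 1.34483 μs; 4 hops → 5.37931 μs.
Propagation delays (d/s per hop): 36000, 26903.6, 39278.4, 38000 μs; sum = 140182 μs.
Processing at 3 router(s): 3 × 0.15 ms = 450 μs.
End-to-end = 140600 μs.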